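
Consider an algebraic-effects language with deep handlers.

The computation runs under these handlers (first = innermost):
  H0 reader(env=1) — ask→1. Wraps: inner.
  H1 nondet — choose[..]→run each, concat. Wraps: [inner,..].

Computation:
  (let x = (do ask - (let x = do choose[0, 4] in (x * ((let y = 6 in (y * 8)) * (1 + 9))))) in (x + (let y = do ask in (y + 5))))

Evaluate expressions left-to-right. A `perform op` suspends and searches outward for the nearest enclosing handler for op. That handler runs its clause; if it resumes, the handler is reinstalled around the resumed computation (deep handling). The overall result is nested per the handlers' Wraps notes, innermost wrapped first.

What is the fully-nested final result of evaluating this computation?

Answer: [7, -1913]

Working:
ask @ H0 ⇒ 1
choose[0, 4] @ H1
  branch[0] choose=0:
    ask @ H0 ⇒ 1
    H0 returns 7
    H1 returns [7]
  branch[1] choose=4:
    ask @ H0 ⇒ 1
    H0 returns -1913
    H1 returns [-1913]
= [7, -1913]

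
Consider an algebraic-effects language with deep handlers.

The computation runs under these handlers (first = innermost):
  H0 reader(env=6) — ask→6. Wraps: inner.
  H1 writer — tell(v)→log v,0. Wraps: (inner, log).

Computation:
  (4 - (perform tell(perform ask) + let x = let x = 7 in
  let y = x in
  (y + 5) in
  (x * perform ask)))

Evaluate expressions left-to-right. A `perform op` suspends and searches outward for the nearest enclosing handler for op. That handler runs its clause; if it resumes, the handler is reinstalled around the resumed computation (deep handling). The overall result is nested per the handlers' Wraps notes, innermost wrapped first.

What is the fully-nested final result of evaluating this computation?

Step-by-step:
ask @ H0 ⇒ 6
tell(6) @ H1 ⇒ log+=6
ask @ H0 ⇒ 6
H0 returns -68
H1 returns (-68, (6))
= (-68, (6))

Answer: (-68, (6))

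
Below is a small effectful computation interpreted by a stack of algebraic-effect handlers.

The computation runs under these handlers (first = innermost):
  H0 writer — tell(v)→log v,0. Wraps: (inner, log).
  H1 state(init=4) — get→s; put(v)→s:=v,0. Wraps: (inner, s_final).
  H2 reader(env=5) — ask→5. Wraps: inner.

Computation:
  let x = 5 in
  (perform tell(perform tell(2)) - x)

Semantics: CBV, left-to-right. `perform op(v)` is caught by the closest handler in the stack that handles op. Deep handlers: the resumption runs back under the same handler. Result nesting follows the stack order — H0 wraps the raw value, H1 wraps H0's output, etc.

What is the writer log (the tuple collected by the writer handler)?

Answer: (2, 0)

Evaluation trace:
tell(2) @ H0 ⇒ log+=2
tell(0) @ H0 ⇒ log+=0
H0 returns (-5, (2, 0))
H1 returns ((-5, (2, 0)), 4)
H2 returns ((-5, (2, 0)), 4)
= ((-5, (2, 0)), 4)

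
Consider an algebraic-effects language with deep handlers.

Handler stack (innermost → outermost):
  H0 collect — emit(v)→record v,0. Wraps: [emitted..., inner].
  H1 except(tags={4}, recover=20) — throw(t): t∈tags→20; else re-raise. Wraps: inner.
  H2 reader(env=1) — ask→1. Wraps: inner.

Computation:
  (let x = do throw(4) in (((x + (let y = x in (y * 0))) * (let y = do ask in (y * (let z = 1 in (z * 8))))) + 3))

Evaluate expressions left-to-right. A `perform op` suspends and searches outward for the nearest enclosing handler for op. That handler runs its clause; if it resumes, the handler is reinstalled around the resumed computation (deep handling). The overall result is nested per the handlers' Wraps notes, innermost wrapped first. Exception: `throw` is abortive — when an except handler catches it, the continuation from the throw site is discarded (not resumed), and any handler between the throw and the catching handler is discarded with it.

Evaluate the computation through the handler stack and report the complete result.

Step-by-step:
throw(4) @ H1 caught ⇒ 20
H2 returns 20
= 20

Answer: 20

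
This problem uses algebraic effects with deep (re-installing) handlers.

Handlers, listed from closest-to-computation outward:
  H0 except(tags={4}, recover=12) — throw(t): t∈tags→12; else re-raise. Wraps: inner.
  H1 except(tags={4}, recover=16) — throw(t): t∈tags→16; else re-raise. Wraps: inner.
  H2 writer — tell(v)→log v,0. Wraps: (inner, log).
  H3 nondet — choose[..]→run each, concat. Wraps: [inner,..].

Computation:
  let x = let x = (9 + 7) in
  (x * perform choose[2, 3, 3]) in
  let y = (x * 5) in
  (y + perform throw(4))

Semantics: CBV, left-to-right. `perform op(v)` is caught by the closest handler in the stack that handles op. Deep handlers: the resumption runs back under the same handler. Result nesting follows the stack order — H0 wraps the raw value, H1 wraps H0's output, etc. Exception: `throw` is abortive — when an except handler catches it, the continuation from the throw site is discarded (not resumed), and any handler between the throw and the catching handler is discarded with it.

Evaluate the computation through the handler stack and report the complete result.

Answer: [(12, ()), (12, ()), (12, ())]

Evaluation trace:
choose[2, 3, 3] @ H3
  branch[0] choose=2:
    throw(4) @ H0 caught ⇒ 12
    H1 returns 12
    H2 returns (12, ())
    H3 returns [(12, ())]
  branch[1] choose=3:
    throw(4) @ H0 caught ⇒ 12
    H1 returns 12
    H2 returns (12, ())
    H3 returns [(12, ())]
  branch[2] choose=3:
    throw(4) @ H0 caught ⇒ 12
    H1 returns 12
    H2 returns (12, ())
    H3 returns [(12, ())]
= [(12, ()), (12, ()), (12, ())]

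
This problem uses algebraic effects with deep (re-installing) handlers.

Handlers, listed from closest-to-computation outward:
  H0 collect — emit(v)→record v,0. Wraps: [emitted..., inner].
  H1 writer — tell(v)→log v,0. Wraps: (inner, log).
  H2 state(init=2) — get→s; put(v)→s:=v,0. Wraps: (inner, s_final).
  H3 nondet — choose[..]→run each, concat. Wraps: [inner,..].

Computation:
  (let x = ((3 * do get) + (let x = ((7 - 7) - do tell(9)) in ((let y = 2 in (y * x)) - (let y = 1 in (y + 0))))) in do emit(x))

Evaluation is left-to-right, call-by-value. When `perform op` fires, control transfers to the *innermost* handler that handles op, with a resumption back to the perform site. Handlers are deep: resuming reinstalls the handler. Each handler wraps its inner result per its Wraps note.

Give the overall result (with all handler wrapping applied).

Answer: [(([5, 0], (9)), 2)]

Evaluation trace:
get @ H2 ⇒ 2
tell(9) @ H1 ⇒ log+=9
emit(5) @ H0 ⇒ out+=5
H0 returns [5, 0]
H1 returns ([5, 0], (9))
H2 returns (([5, 0], (9)), 2)
H3 returns [(([5, 0], (9)), 2)]
= [(([5, 0], (9)), 2)]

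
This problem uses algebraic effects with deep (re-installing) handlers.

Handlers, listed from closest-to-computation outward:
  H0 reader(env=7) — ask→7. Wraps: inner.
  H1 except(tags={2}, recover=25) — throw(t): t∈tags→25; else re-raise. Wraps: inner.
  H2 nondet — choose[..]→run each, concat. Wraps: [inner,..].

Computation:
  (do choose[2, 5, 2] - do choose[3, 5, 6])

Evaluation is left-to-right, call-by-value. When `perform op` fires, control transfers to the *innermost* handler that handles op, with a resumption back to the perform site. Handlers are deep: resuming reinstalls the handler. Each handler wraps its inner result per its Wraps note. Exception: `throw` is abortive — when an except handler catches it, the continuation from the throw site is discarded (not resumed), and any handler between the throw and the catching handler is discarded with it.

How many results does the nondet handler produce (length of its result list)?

Step-by-step:
choose[2, 5, 2] @ H2
  branch[0] choose=2:
    choose[3, 5, 6] @ H2
      branch[0] choose=3:
        H0 returns -1
        H1 returns -1
        H2 returns [-1]
      branch[1] choose=5:
        H0 returns -3
        H1 returns -3
        H2 returns [-3]
      branch[2] choose=6:
        H0 returns -4
        H1 returns -4
        H2 returns [-4]
  branch[1] choose=5:
    choose[3, 5, 6] @ H2
      branch[0] choose=3:
        H0 returns 2
        H1 returns 2
        H2 returns [2]
      branch[1] choose=5:
        H0 returns 0
        H1 returns 0
        H2 returns [0]
      branch[2] choose=6:
        H0 returns -1
        H1 returns -1
        H2 returns [-1]
  branch[2] choose=2:
    choose[3, 5, 6] @ H2
      branch[0] choose=3:
        H0 returns -1
        H1 returns -1
        H2 returns [-1]
      branch[1] choose=5:
        H0 returns -3
        H1 returns -3
        H2 returns [-3]
      branch[2] choose=6:
        H0 returns -4
        H1 returns -4
        H2 returns [-4]
= [-1, -3, -4, 2, 0, -1, -1, -3, -4]

Answer: 9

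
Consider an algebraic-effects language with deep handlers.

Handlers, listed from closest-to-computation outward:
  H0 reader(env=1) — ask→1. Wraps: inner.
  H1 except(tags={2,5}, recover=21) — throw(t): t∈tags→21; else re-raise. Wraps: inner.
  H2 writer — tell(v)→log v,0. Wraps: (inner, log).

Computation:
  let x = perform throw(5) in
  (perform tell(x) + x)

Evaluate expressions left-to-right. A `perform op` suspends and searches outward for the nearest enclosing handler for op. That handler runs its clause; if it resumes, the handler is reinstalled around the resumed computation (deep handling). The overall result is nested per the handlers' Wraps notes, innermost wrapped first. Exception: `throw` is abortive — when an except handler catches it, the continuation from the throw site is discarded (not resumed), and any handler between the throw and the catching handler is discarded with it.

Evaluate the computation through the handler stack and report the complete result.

Answer: (21, ())

Working:
throw(5) @ H1 caught ⇒ 21
H2 returns (21, ())
= (21, ())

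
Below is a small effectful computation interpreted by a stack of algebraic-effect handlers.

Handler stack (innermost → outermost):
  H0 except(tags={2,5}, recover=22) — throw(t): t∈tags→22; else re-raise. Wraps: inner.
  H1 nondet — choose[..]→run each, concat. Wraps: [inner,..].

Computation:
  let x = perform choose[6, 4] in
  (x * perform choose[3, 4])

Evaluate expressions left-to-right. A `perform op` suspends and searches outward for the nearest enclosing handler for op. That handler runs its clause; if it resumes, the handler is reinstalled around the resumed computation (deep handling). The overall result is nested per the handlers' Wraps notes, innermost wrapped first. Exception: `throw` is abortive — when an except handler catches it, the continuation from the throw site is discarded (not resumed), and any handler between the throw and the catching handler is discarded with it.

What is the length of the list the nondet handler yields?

Answer: 4

Evaluation trace:
choose[6, 4] @ H1
  branch[0] choose=6:
    choose[3, 4] @ H1
      branch[0] choose=3:
        H0 returns 18
        H1 returns [18]
      branch[1] choose=4:
        H0 returns 24
        H1 returns [24]
  branch[1] choose=4:
    choose[3, 4] @ H1
      branch[0] choose=3:
        H0 returns 12
        H1 returns [12]
      branch[1] choose=4:
        H0 returns 16
        H1 returns [16]
= [18, 24, 12, 16]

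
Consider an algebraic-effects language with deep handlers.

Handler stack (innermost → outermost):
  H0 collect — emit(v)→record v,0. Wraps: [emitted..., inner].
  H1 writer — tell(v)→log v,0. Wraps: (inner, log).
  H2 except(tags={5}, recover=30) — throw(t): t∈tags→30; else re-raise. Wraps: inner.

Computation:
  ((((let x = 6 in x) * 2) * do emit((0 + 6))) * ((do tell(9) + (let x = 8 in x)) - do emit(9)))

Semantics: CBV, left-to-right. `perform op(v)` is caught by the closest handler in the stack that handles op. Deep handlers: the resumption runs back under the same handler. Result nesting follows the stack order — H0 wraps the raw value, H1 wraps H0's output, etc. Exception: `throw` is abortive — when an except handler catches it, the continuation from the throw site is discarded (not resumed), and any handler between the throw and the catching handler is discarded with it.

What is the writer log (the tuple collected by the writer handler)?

Evaluation trace:
emit(6) @ H0 ⇒ out+=6
tell(9) @ H1 ⇒ log+=9
emit(9) @ H0 ⇒ out+=9
H0 returns [6, 9, 0]
H1 returns ([6, 9, 0], (9))
H2 returns ([6, 9, 0], (9))
= ([6, 9, 0], (9))

Answer: (9)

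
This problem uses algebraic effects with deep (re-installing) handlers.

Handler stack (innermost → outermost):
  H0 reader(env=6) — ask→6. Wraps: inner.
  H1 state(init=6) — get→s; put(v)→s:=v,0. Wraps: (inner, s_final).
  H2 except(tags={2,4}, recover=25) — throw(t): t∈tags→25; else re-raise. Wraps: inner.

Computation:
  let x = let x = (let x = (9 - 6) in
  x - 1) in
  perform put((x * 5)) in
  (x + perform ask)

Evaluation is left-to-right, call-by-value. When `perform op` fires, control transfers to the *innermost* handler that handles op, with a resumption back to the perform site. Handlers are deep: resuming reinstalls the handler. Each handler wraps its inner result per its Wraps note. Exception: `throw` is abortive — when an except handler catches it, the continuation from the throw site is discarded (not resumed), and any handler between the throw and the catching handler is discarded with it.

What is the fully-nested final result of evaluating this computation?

Answer: (6, 10)

Evaluation trace:
put(10) @ H1 ⇒ s:=10
ask @ H0 ⇒ 6
H0 returns 6
H1 returns (6, 10)
H2 returns (6, 10)
= (6, 10)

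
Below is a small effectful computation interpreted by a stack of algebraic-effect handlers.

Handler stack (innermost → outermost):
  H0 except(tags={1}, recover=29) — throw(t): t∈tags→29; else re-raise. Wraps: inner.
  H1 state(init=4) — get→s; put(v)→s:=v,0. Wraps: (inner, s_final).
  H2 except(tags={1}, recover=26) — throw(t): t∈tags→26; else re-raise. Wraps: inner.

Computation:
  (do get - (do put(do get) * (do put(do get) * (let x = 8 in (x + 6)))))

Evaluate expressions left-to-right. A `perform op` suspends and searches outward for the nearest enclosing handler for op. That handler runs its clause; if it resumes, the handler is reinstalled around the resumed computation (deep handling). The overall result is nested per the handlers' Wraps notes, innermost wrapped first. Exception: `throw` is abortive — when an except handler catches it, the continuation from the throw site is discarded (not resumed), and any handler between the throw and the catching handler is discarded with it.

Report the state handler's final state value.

Working:
get @ H1 ⇒ 4
get @ H1 ⇒ 4
put(4) @ H1 ⇒ s:=4
get @ H1 ⇒ 4
put(4) @ H1 ⇒ s:=4
H0 returns 4
H1 returns (4, 4)
H2 returns (4, 4)
= (4, 4)

Answer: 4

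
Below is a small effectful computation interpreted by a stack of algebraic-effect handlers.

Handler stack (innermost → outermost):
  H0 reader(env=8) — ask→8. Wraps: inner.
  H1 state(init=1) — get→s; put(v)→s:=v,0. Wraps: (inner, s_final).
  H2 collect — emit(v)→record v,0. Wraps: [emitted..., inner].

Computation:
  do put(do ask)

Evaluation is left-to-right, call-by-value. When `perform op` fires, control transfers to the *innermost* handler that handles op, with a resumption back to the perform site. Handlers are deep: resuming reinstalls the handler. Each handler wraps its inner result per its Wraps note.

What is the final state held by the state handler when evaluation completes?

Step-by-step:
ask @ H0 ⇒ 8
put(8) @ H1 ⇒ s:=8
H0 returns 0
H1 returns (0, 8)
H2 returns [(0, 8)]
= [(0, 8)]

Answer: 8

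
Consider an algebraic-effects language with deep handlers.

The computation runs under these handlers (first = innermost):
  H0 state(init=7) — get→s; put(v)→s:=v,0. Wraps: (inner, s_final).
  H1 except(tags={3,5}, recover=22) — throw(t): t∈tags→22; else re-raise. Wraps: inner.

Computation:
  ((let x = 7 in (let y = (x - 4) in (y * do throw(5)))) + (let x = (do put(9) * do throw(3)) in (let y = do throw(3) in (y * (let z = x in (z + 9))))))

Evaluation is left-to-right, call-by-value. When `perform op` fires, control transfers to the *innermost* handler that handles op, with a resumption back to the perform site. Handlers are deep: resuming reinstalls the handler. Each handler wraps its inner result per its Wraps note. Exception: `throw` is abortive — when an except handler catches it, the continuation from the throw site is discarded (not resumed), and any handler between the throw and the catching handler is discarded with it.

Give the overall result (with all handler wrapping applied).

Answer: 22

Evaluation trace:
throw(5) @ H1 caught ⇒ 22
= 22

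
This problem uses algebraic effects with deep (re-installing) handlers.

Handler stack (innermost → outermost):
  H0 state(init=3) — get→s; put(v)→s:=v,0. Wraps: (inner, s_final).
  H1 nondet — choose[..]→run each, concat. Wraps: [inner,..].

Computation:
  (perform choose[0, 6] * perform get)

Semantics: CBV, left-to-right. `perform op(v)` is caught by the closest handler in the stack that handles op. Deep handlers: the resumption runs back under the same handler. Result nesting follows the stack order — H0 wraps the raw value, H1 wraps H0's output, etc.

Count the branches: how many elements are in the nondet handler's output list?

Step-by-step:
choose[0, 6] @ H1
  branch[0] choose=0:
    get @ H0 ⇒ 3
    H0 returns (0, 3)
    H1 returns [(0, 3)]
  branch[1] choose=6:
    get @ H0 ⇒ 3
    H0 returns (18, 3)
    H1 returns [(18, 3)]
= [(0, 3), (18, 3)]

Answer: 2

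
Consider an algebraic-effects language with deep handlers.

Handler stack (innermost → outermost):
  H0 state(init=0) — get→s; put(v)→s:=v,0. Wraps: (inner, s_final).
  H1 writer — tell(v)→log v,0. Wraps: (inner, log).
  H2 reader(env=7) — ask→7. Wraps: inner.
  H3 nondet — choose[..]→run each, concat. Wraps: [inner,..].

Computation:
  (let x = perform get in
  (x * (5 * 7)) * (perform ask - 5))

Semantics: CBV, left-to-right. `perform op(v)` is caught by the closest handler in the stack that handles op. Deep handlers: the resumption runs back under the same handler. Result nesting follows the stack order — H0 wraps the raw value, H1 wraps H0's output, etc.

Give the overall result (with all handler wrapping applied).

Answer: [((0, 0), ())]

Evaluation trace:
get @ H0 ⇒ 0
ask @ H2 ⇒ 7
H0 returns (0, 0)
H1 returns ((0, 0), ())
H2 returns ((0, 0), ())
H3 returns [((0, 0), ())]
= [((0, 0), ())]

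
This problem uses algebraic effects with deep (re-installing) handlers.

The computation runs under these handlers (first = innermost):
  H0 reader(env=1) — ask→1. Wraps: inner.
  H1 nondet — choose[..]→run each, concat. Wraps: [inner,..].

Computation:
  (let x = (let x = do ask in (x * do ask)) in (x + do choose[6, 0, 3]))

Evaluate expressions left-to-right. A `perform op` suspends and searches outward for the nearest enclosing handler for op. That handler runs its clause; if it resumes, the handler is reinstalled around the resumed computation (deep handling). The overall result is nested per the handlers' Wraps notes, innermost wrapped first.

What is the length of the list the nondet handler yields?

Answer: 3

Evaluation trace:
ask @ H0 ⇒ 1
ask @ H0 ⇒ 1
choose[6, 0, 3] @ H1
  branch[0] choose=6:
    H0 returns 7
    H1 returns [7]
  branch[1] choose=0:
    H0 returns 1
    H1 returns [1]
  branch[2] choose=3:
    H0 returns 4
    H1 returns [4]
= [7, 1, 4]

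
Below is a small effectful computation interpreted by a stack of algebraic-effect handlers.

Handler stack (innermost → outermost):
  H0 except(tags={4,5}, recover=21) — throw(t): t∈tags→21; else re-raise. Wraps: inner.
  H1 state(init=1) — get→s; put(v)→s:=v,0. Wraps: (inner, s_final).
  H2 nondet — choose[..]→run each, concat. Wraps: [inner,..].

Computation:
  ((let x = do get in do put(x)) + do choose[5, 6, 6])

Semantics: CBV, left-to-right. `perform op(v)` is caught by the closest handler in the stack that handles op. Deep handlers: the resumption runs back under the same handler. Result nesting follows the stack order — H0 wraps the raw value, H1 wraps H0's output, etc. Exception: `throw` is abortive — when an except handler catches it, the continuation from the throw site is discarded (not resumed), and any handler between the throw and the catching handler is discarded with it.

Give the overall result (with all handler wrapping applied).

Evaluation trace:
get @ H1 ⇒ 1
put(1) @ H1 ⇒ s:=1
choose[5, 6, 6] @ H2
  branch[0] choose=5:
    H0 returns 5
    H1 returns (5, 1)
    H2 returns [(5, 1)]
  branch[1] choose=6:
    H0 returns 6
    H1 returns (6, 1)
    H2 returns [(6, 1)]
  branch[2] choose=6:
    H0 returns 6
    H1 returns (6, 1)
    H2 returns [(6, 1)]
= [(5, 1), (6, 1), (6, 1)]

Answer: [(5, 1), (6, 1), (6, 1)]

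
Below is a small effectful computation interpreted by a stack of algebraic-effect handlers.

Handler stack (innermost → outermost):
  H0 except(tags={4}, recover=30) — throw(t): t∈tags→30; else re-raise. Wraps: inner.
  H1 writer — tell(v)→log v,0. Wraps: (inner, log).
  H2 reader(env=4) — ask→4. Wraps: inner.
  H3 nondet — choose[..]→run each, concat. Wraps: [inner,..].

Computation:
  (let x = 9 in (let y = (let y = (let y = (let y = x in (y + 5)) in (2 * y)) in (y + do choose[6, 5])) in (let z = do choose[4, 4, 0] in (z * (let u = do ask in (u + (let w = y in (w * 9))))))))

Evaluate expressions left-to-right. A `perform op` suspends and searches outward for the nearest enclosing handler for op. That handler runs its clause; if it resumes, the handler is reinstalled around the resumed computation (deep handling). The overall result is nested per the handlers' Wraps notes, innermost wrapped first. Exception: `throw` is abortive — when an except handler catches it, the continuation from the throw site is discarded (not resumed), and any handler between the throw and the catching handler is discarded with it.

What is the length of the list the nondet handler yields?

Answer: 6

Working:
choose[6, 5] @ H3
  branch[0] choose=6:
    choose[4, 4, 0] @ H3
      branch[0] choose=4:
        ask @ H2 ⇒ 4
        H0 returns 1240
        H1 returns (1240, ())
        H2 returns (1240, ())
        H3 returns [(1240, ())]
      branch[1] choose=4:
        ask @ H2 ⇒ 4
        H0 returns 1240
        H1 returns (1240, ())
        H2 returns (1240, ())
        H3 returns [(1240, ())]
      branch[2] choose=0:
        ask @ H2 ⇒ 4
        H0 returns 0
        H1 returns (0, ())
        H2 returns (0, ())
        H3 returns [(0, ())]
  branch[1] choose=5:
    choose[4, 4, 0] @ H3
      branch[0] choose=4:
        ask @ H2 ⇒ 4
        H0 returns 1204
        H1 returns (1204, ())
        H2 returns (1204, ())
        H3 returns [(1204, ())]
      branch[1] choose=4:
        ask @ H2 ⇒ 4
        H0 returns 1204
        H1 returns (1204, ())
        H2 returns (1204, ())
        H3 returns [(1204, ())]
      branch[2] choose=0:
        ask @ H2 ⇒ 4
        H0 returns 0
        H1 returns (0, ())
        H2 returns (0, ())
        H3 returns [(0, ())]
= [(1240, ()), (1240, ()), (0, ()), (1204, ()), (1204, ()), (0, ())]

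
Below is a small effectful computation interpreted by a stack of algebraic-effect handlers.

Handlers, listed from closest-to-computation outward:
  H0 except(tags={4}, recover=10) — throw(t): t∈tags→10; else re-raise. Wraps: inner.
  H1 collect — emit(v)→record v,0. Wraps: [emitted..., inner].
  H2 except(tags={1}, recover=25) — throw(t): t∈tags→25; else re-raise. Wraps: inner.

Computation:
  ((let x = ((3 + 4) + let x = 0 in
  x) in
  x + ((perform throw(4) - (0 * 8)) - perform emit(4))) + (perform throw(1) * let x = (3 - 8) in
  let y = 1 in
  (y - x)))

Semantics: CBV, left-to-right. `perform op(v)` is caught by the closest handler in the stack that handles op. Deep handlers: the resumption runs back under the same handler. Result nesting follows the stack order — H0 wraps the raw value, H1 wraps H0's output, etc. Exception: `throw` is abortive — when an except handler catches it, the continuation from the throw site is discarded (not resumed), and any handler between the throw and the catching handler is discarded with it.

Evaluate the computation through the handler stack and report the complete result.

Evaluation trace:
throw(4) @ H0 caught ⇒ 10
H1 returns [10]
H2 returns [10]
= [10]

Answer: [10]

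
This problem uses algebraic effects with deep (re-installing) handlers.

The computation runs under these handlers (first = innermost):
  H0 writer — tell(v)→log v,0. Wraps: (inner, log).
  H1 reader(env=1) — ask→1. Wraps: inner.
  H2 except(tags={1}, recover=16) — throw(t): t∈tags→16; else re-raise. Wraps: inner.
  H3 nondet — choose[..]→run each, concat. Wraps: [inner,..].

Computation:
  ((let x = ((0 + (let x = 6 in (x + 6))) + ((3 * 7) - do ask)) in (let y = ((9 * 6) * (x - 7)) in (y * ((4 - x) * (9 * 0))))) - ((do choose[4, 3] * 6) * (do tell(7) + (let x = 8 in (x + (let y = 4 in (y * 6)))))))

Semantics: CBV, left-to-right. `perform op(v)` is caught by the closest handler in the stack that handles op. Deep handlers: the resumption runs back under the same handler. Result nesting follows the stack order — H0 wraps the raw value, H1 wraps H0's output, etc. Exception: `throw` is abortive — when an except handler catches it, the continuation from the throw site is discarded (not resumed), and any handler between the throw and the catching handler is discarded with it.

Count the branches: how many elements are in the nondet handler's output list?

Answer: 2

Working:
ask @ H1 ⇒ 1
choose[4, 3] @ H3
  branch[0] choose=4:
    tell(7) @ H0 ⇒ log+=7
    H0 returns (-768, (7))
    H1 returns (-768, (7))
    H2 returns (-768, (7))
    H3 returns [(-768, (7))]
  branch[1] choose=3:
    tell(7) @ H0 ⇒ log+=7
    H0 returns (-576, (7))
    H1 returns (-576, (7))
    H2 returns (-576, (7))
    H3 returns [(-576, (7))]
= [(-768, (7)), (-576, (7))]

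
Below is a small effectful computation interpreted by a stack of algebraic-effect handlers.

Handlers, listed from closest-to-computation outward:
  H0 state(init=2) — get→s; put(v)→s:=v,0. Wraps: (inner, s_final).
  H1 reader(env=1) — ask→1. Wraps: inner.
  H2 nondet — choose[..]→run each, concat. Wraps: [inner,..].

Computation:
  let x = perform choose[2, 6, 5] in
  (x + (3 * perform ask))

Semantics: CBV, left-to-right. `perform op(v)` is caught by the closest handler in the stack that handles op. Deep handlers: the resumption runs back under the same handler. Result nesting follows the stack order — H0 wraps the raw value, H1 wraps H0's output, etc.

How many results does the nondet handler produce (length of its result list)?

Answer: 3

Evaluation trace:
choose[2, 6, 5] @ H2
  branch[0] choose=2:
    ask @ H1 ⇒ 1
    H0 returns (5, 2)
    H1 returns (5, 2)
    H2 returns [(5, 2)]
  branch[1] choose=6:
    ask @ H1 ⇒ 1
    H0 returns (9, 2)
    H1 returns (9, 2)
    H2 returns [(9, 2)]
  branch[2] choose=5:
    ask @ H1 ⇒ 1
    H0 returns (8, 2)
    H1 returns (8, 2)
    H2 returns [(8, 2)]
= [(5, 2), (9, 2), (8, 2)]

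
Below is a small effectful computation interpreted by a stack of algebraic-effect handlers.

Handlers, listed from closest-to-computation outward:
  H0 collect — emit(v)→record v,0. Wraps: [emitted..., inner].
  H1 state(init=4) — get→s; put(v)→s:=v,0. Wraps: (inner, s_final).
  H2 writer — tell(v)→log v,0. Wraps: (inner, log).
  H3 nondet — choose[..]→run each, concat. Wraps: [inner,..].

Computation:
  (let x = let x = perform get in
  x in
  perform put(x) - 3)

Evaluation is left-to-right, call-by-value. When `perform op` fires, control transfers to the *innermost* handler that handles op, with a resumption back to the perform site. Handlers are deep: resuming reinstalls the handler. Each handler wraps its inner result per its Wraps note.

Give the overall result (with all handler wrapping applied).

Working:
get @ H1 ⇒ 4
put(4) @ H1 ⇒ s:=4
H0 returns [-3]
H1 returns ([-3], 4)
H2 returns (([-3], 4), ())
H3 returns [(([-3], 4), ())]
= [(([-3], 4), ())]

Answer: [(([-3], 4), ())]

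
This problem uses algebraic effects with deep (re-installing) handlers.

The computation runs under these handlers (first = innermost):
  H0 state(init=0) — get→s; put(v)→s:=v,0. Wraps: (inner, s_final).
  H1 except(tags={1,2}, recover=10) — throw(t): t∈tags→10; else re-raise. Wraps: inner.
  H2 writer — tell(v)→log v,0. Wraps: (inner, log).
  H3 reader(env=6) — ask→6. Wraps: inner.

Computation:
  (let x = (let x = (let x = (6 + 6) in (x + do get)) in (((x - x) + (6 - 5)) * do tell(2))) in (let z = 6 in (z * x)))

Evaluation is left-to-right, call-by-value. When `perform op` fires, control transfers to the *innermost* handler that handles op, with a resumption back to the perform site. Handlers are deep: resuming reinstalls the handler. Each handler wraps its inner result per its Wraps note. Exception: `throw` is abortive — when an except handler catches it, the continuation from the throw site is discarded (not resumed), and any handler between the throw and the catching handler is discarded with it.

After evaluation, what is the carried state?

Answer: 0

Step-by-step:
get @ H0 ⇒ 0
tell(2) @ H2 ⇒ log+=2
H0 returns (0, 0)
H1 returns (0, 0)
H2 returns ((0, 0), (2))
H3 returns ((0, 0), (2))
= ((0, 0), (2))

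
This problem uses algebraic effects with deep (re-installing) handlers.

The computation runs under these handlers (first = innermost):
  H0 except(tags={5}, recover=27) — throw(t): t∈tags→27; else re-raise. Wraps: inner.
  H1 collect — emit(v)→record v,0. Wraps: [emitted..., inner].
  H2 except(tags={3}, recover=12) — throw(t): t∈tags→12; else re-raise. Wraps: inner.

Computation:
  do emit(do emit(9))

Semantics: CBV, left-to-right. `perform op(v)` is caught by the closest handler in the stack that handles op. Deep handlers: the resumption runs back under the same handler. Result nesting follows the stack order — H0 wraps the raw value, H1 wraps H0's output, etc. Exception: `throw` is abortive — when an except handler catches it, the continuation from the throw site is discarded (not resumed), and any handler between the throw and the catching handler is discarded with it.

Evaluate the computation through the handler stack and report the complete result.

Answer: [9, 0, 0]

Working:
emit(9) @ H1 ⇒ out+=9
emit(0) @ H1 ⇒ out+=0
H0 returns 0
H1 returns [9, 0, 0]
H2 returns [9, 0, 0]
= [9, 0, 0]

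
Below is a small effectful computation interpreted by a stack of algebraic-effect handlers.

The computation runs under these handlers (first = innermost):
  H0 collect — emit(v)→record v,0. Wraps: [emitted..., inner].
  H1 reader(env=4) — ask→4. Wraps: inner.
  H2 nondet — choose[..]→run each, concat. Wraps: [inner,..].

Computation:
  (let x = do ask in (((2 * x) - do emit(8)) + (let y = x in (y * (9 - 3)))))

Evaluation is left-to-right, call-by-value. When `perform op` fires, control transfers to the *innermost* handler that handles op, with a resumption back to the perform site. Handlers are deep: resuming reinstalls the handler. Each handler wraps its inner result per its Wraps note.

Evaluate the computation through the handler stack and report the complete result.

Step-by-step:
ask @ H1 ⇒ 4
emit(8) @ H0 ⇒ out+=8
H0 returns [8, 32]
H1 returns [8, 32]
H2 returns [[8, 32]]
= [[8, 32]]

Answer: [[8, 32]]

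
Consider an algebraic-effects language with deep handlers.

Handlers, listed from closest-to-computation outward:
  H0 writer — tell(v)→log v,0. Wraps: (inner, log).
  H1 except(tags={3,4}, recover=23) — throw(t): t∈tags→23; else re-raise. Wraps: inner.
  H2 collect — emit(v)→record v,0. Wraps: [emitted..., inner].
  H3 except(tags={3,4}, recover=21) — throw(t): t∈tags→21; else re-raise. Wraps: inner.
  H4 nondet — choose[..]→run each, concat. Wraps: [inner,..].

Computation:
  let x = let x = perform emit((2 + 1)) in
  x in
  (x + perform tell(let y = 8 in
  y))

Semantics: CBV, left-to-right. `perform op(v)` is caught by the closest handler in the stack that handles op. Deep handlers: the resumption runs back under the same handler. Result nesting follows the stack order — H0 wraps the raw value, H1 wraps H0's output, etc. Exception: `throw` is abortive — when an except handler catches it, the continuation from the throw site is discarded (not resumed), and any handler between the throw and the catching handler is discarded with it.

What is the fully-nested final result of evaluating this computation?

Answer: [[3, (0, (8))]]

Step-by-step:
emit(3) @ H2 ⇒ out+=3
tell(8) @ H0 ⇒ log+=8
H0 returns (0, (8))
H1 returns (0, (8))
H2 returns [3, (0, (8))]
H3 returns [3, (0, (8))]
H4 returns [[3, (0, (8))]]
= [[3, (0, (8))]]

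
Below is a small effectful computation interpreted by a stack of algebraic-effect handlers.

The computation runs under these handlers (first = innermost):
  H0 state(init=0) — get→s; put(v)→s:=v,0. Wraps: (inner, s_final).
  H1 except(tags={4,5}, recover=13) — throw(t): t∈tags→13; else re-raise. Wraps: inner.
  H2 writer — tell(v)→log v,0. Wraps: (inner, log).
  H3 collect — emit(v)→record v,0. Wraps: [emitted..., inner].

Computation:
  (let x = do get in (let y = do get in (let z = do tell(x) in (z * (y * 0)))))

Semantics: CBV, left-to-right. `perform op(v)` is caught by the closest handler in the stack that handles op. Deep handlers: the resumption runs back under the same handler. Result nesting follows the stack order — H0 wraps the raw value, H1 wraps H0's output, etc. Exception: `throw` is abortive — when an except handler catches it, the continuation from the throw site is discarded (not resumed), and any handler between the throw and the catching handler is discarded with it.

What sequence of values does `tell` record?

Answer: (0)

Working:
get @ H0 ⇒ 0
get @ H0 ⇒ 0
tell(0) @ H2 ⇒ log+=0
H0 returns (0, 0)
H1 returns (0, 0)
H2 returns ((0, 0), (0))
H3 returns [((0, 0), (0))]
= [((0, 0), (0))]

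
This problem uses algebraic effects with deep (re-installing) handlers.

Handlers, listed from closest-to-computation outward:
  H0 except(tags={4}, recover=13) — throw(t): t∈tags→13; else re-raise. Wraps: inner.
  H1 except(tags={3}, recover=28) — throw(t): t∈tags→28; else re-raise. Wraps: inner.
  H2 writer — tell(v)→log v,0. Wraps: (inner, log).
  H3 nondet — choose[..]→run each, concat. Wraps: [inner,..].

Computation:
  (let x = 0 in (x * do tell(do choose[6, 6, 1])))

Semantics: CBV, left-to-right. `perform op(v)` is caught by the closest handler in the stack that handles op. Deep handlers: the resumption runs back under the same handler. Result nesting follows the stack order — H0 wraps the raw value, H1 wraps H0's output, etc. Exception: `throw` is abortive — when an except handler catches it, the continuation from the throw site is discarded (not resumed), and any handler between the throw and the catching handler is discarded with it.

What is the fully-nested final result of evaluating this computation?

Evaluation trace:
choose[6, 6, 1] @ H3
  branch[0] choose=6:
    tell(6) @ H2 ⇒ log+=6
    H0 returns 0
    H1 returns 0
    H2 returns (0, (6))
    H3 returns [(0, (6))]
  branch[1] choose=6:
    tell(6) @ H2 ⇒ log+=6
    H0 returns 0
    H1 returns 0
    H2 returns (0, (6))
    H3 returns [(0, (6))]
  branch[2] choose=1:
    tell(1) @ H2 ⇒ log+=1
    H0 returns 0
    H1 returns 0
    H2 returns (0, (1))
    H3 returns [(0, (1))]
= [(0, (6)), (0, (6)), (0, (1))]

Answer: [(0, (6)), (0, (6)), (0, (1))]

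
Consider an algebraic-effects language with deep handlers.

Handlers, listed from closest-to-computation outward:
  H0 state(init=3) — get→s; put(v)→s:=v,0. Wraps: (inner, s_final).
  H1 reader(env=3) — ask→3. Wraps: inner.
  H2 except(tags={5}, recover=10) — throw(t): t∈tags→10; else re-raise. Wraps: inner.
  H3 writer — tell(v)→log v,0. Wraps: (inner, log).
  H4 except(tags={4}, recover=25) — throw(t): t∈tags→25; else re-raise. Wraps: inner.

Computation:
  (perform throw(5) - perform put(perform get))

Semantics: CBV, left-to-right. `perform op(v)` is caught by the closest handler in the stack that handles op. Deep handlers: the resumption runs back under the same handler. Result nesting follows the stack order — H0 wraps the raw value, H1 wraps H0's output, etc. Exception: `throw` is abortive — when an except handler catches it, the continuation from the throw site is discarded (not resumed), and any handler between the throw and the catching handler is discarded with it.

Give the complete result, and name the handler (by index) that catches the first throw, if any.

Answer: (10, ()) ; first throw caught by: H2

Step-by-step:
throw(5) @ H2 caught ⇒ 10
H3 returns (10, ())
H4 returns (10, ())
= (10, ())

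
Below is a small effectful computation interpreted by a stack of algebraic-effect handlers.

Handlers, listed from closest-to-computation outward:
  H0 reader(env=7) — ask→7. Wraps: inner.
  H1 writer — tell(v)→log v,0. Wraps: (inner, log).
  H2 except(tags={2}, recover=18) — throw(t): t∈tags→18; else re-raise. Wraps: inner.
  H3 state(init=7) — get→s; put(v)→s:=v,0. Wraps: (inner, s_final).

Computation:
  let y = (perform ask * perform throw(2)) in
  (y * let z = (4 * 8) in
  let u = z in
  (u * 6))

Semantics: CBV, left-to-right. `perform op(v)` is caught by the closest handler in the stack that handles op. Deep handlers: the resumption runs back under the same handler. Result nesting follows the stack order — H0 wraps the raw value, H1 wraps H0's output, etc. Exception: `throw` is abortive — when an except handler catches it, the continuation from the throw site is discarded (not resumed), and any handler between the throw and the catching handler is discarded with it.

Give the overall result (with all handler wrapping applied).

Evaluation trace:
ask @ H0 ⇒ 7
throw(2) @ H2 caught ⇒ 18
H3 returns (18, 7)
= (18, 7)

Answer: (18, 7)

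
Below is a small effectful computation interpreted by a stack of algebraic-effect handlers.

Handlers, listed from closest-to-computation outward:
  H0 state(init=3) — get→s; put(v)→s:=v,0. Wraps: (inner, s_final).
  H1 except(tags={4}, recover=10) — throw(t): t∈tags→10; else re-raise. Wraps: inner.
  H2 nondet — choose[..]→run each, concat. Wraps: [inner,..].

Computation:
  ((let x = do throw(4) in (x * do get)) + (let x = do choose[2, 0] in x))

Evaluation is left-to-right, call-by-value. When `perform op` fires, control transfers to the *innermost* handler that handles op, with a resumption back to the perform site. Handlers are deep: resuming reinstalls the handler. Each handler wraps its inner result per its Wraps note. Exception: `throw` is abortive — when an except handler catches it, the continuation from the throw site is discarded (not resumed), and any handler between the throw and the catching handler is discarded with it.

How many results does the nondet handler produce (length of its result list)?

Working:
throw(4) @ H1 caught ⇒ 10
H2 returns [10]
= [10]

Answer: 1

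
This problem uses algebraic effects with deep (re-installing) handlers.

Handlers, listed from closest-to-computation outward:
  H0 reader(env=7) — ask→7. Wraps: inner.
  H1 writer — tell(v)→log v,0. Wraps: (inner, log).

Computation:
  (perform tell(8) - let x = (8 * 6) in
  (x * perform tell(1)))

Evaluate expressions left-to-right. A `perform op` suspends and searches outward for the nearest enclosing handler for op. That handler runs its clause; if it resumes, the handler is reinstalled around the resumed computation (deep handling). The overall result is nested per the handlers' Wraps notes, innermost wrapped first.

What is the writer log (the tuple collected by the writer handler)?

Working:
tell(8) @ H1 ⇒ log+=8
tell(1) @ H1 ⇒ log+=1
H0 returns 0
H1 returns (0, (8, 1))
= (0, (8, 1))

Answer: (8, 1)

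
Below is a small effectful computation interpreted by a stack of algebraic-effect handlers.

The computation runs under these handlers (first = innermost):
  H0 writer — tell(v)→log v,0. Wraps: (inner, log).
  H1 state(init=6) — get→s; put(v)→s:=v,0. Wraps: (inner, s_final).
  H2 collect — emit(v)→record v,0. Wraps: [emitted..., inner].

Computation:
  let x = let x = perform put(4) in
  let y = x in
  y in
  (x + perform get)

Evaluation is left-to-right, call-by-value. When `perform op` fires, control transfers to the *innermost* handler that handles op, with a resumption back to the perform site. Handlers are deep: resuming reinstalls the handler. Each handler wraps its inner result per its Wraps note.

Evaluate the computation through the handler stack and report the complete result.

Evaluation trace:
put(4) @ H1 ⇒ s:=4
get @ H1 ⇒ 4
H0 returns (4, ())
H1 returns ((4, ()), 4)
H2 returns [((4, ()), 4)]
= [((4, ()), 4)]

Answer: [((4, ()), 4)]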